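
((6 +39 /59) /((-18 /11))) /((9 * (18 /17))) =-24497 /57348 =-0.43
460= 460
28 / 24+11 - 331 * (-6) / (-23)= -10237 / 138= -74.18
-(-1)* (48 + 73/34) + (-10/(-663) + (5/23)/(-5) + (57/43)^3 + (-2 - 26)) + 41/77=4664088683129/186709945422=24.98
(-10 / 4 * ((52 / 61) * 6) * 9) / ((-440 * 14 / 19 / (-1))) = -0.35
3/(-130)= -3/130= -0.02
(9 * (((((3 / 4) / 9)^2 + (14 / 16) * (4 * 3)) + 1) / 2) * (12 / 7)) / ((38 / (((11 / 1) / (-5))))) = -54681 / 10640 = -5.14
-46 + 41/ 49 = -2213/ 49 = -45.16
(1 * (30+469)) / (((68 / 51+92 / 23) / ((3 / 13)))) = 4491 / 208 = 21.59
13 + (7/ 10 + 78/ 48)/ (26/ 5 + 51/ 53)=174761/ 13064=13.38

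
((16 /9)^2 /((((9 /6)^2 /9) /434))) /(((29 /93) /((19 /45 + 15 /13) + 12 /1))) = 109416108032 /458055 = 238871.11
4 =4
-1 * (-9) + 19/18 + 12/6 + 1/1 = 235/18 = 13.06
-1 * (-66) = 66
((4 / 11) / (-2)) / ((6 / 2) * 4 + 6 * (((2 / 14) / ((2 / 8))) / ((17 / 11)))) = -0.01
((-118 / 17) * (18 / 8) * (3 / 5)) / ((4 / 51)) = -4779 / 40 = -119.48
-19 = -19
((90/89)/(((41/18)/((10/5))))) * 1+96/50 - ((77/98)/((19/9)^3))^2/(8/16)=1175121692639151/420592528434050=2.79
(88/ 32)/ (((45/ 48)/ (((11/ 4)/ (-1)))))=-121/ 15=-8.07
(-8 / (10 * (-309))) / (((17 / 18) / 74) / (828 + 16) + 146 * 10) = 1498944 / 845292003955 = 0.00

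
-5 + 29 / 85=-396 / 85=-4.66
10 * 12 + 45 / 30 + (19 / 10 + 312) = 2177 / 5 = 435.40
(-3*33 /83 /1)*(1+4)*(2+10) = -5940 /83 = -71.57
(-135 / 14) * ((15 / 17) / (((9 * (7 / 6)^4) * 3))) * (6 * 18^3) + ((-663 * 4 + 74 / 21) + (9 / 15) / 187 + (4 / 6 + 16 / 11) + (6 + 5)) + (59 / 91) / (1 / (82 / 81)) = -142088298390602 / 16547415885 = -8586.74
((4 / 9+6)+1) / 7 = 67 / 63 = 1.06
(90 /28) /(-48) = -0.07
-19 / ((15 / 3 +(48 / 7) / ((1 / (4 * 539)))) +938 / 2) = -19 / 15258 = -0.00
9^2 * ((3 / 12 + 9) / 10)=2997 / 40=74.92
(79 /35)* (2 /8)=79 /140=0.56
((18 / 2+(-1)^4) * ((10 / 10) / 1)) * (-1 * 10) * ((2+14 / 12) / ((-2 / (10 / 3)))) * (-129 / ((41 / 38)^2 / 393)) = -38636747000 / 1681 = -22984382.51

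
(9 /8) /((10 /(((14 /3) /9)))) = 0.06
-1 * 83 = -83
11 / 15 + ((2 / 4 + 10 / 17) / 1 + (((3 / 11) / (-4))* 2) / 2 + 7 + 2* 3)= 165533 / 11220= 14.75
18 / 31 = 0.58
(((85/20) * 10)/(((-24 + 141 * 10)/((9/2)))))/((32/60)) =1275/4928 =0.26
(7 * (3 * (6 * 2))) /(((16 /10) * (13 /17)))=5355 /26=205.96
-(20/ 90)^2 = -4/ 81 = -0.05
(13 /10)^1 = 1.30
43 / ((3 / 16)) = 688 / 3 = 229.33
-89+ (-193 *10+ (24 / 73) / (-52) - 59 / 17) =-32628620 / 16133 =-2022.48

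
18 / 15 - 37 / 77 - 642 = -246893 / 385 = -641.28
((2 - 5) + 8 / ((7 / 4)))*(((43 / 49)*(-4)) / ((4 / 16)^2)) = -30272 / 343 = -88.26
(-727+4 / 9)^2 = 42758521 / 81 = 527882.98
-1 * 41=-41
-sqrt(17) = -4.12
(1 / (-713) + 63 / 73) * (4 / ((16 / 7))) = 156961 / 104098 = 1.51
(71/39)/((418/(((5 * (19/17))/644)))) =355/9393384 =0.00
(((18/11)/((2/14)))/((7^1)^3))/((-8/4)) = -9/539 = -0.02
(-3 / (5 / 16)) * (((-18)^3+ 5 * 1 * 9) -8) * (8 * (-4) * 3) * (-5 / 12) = 2225280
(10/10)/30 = 1/30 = 0.03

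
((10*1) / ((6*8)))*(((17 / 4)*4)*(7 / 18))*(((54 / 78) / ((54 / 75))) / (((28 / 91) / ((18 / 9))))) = 14875 / 1728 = 8.61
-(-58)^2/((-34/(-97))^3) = -78115.00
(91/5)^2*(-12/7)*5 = -14196/5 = -2839.20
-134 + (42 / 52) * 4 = -1700 / 13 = -130.77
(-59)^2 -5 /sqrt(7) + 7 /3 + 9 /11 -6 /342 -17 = 3465.24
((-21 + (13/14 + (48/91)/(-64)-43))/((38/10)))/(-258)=114805/1784328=0.06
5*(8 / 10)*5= 20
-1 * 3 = -3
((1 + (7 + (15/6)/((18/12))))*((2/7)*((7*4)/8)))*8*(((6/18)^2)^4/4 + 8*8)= 97417786/19683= 4949.34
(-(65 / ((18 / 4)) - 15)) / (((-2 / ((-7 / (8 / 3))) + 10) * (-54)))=-35 / 36612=-0.00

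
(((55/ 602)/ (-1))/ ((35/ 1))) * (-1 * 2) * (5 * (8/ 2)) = 220/ 2107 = 0.10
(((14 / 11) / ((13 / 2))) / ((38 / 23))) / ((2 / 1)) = 161 / 2717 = 0.06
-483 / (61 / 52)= -25116 / 61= -411.74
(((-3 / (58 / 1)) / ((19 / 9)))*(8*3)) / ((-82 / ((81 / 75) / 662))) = 2187 / 186940525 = 0.00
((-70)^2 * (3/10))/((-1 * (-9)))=490/3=163.33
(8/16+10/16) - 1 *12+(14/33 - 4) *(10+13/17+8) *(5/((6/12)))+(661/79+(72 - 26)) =-20225203/32232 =-627.49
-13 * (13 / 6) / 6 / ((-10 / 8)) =169 / 45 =3.76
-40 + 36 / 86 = -1702 / 43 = -39.58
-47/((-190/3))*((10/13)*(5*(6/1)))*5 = 21150/247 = 85.63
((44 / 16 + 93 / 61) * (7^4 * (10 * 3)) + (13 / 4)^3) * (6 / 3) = 1202170657 / 1952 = 615866.12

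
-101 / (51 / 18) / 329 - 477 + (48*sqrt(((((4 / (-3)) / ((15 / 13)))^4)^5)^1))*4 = 337.99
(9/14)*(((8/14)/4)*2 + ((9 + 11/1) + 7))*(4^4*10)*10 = 22003200/49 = 449044.90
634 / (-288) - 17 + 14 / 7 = -2477 / 144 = -17.20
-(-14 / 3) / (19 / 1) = 14 / 57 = 0.25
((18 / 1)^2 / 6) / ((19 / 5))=270 / 19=14.21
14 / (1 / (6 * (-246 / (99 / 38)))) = -87248 / 11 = -7931.64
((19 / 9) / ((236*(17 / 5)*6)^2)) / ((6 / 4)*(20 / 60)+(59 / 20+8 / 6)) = 2375 / 124729019856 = 0.00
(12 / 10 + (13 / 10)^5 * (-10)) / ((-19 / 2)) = 3.78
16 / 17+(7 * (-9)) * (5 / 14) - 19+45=151 / 34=4.44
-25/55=-5/11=-0.45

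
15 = 15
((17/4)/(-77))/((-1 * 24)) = 17/7392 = 0.00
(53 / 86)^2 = 2809 / 7396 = 0.38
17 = 17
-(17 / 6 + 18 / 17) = -397 / 102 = -3.89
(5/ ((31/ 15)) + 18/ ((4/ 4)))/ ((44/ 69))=43677/ 1364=32.02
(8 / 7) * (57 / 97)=0.67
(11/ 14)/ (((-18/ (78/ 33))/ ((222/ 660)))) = -481/ 13860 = -0.03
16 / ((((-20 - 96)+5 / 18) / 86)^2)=8.84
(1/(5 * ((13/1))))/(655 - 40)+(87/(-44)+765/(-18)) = -78231031/1758900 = -44.48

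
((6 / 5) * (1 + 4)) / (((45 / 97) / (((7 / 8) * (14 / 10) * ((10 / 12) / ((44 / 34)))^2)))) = 1373617 / 209088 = 6.57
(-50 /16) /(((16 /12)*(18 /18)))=-75 /32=-2.34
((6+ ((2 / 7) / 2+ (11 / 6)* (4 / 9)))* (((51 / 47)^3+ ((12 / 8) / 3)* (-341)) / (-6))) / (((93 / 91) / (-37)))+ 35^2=-18393244328515 / 3128394636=-5879.45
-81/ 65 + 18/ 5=153/ 65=2.35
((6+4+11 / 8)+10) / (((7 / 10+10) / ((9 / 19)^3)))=32805 / 154508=0.21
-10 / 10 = -1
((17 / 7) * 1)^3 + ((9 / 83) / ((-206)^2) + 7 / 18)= 159969001273 / 10872994356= 14.71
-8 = -8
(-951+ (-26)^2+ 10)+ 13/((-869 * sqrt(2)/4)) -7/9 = -2392/9 -26 * sqrt(2)/869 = -265.82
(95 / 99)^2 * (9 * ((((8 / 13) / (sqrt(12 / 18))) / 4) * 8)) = 72200 * sqrt(6) / 14157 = 12.49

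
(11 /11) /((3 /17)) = 17 /3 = 5.67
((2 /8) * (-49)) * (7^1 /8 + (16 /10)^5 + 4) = -18816931 /100000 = -188.17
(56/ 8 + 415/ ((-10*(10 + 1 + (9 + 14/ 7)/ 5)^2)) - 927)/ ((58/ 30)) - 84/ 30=-201606899/ 421080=-478.79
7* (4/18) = 14/9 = 1.56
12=12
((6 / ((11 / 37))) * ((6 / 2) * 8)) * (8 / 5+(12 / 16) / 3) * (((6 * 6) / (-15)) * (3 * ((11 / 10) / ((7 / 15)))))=-2661336 / 175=-15207.63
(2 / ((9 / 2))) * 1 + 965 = 8689 / 9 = 965.44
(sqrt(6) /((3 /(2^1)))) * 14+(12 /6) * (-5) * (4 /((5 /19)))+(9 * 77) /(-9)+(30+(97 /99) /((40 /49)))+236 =28 * sqrt(6) /3+151273 /3960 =61.06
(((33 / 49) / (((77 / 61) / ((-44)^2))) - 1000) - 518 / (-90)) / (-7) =-596797 / 108045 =-5.52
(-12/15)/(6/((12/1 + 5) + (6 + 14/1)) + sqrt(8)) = 222/13645 -2738 * sqrt(2)/13645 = -0.27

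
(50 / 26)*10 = 250 / 13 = 19.23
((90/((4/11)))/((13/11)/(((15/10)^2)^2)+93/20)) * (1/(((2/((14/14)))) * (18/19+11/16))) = 15.50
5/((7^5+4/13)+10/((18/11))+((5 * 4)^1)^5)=0.00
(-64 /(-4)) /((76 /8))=32 /19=1.68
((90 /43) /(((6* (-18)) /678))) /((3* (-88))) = 565 /11352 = 0.05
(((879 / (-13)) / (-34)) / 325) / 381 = 0.00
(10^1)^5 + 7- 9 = 99998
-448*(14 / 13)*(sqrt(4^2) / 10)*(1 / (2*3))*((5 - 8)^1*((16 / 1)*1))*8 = 802816 / 65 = 12351.02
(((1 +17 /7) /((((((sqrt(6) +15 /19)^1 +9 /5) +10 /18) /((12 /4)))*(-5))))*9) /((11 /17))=-5065366104 /219031967 +1610594280*sqrt(6) /219031967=-5.11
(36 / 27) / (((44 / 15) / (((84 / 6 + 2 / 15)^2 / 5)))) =44944 / 2475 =18.16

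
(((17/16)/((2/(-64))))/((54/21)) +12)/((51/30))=-110/153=-0.72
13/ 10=1.30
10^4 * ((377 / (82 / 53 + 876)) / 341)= 19981000 / 1585991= 12.60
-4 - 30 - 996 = -1030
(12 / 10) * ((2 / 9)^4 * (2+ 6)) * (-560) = -13.11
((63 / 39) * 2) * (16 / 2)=336 / 13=25.85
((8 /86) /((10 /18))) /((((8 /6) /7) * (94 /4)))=378 /10105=0.04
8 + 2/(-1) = 6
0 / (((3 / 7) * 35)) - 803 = -803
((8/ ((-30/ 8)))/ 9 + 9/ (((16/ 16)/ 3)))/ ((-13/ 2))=-7226/ 1755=-4.12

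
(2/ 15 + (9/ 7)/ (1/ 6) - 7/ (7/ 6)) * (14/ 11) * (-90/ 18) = -388/ 33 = -11.76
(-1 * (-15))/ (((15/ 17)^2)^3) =24137569/ 759375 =31.79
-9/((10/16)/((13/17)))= -936/85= -11.01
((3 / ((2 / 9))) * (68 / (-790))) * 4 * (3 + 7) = -3672 / 79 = -46.48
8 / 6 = 4 / 3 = 1.33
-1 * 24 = -24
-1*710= -710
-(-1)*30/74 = 15/37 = 0.41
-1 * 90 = -90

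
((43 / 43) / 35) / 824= 1 / 28840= 0.00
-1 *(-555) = 555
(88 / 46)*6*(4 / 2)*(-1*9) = -4752 / 23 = -206.61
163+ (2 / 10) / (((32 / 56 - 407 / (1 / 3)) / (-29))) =6962748 / 42715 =163.00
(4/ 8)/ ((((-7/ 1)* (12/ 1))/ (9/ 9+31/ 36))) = -67/ 6048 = -0.01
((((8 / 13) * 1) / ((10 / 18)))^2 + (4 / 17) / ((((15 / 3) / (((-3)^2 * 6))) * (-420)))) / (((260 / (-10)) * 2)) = -306927 / 13072150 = -0.02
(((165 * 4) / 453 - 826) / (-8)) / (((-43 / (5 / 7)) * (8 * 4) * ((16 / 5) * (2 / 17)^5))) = -2209758945525 / 2978676736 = -741.86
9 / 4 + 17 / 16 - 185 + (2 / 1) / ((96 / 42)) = -2893 / 16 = -180.81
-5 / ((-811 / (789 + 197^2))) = 197990 / 811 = 244.13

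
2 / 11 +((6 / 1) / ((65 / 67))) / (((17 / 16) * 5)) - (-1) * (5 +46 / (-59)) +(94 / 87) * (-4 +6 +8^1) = 5107039991 / 311958075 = 16.37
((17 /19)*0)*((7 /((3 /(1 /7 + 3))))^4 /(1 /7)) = 0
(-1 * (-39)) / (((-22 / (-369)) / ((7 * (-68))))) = -3425058 / 11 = -311368.91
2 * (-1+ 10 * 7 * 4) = 558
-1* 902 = -902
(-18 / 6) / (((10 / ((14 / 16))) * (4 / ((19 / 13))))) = -399 / 4160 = -0.10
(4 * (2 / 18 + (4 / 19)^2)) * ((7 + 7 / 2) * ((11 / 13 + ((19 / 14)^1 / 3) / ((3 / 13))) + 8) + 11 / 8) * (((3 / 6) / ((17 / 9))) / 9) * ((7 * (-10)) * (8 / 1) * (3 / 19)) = -2533251700 / 13642551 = -185.69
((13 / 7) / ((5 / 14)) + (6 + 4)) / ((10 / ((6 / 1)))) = 228 / 25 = 9.12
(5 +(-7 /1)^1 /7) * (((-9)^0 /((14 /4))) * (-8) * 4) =-256 /7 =-36.57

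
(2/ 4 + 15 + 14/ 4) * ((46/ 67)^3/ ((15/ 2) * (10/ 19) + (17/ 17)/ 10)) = 351382960/ 231286747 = 1.52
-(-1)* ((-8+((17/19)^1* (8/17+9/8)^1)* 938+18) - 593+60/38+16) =58801/76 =773.70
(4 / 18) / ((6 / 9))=1 / 3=0.33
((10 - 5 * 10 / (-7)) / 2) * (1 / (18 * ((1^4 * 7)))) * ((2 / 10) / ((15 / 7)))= 2 / 315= 0.01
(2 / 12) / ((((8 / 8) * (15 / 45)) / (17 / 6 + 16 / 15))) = 39 / 20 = 1.95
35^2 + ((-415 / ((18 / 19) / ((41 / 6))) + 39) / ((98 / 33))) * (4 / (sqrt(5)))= 1225 - 3509803 * sqrt(5) / 4410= -554.63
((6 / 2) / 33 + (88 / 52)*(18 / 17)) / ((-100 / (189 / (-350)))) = 0.01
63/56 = 9/8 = 1.12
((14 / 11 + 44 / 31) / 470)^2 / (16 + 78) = 210681 / 603632113150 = 0.00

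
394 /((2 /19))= 3743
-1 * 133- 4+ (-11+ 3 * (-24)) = -220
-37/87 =-0.43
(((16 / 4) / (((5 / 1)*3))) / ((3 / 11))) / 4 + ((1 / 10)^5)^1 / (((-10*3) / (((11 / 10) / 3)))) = 21999989 / 90000000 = 0.24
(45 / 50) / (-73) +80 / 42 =29011 / 15330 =1.89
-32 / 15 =-2.13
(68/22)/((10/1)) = 17/55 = 0.31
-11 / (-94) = 11 / 94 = 0.12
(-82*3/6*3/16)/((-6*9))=41/288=0.14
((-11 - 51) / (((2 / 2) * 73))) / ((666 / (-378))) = 1302 / 2701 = 0.48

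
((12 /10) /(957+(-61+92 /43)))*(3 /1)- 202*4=-78012013 /96550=-808.00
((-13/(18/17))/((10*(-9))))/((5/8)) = 442/2025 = 0.22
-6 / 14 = -3 / 7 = -0.43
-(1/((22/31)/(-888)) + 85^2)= -65711/11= -5973.73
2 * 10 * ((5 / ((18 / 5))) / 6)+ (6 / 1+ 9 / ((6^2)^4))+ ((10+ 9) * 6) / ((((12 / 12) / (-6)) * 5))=-117732091 / 933120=-126.17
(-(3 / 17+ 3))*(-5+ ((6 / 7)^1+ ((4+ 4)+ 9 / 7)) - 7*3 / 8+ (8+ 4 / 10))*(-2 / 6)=27513 / 2380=11.56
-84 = -84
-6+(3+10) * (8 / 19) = -10 / 19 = -0.53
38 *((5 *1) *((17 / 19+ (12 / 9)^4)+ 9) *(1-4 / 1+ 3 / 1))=0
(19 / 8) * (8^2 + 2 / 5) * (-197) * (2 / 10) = -602623 / 100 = -6026.23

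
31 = 31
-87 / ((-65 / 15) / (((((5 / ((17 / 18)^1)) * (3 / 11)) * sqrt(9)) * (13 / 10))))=113.05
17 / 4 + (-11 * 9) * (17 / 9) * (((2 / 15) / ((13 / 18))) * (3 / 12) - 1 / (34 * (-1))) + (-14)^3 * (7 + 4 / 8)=-5353369 / 260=-20589.88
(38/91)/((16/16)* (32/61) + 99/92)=213256/817453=0.26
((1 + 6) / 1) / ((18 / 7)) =49 / 18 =2.72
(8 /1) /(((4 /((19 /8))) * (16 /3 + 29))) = 0.14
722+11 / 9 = 6509 / 9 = 723.22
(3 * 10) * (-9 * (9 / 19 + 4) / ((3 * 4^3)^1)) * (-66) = 126225 / 304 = 415.21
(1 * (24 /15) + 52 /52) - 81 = -392 /5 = -78.40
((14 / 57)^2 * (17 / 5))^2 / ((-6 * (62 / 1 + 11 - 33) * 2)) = -693889 / 7917000750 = -0.00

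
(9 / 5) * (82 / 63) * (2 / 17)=164 / 595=0.28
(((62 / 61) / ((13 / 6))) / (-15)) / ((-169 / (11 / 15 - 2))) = -2356 / 10051275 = -0.00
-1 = -1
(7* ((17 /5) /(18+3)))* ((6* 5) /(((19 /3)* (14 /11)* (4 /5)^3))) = 70125 /8512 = 8.24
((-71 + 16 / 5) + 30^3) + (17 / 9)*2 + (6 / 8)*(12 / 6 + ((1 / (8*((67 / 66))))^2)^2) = 25013163000231431 / 928563655680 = 26937.48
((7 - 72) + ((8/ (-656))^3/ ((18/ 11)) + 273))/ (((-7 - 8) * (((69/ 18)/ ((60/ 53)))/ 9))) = -6192965343/ 168029398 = -36.86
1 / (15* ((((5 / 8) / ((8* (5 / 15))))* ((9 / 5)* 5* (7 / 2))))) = 128 / 14175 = 0.01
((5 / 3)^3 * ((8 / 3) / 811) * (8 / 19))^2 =64000000 / 1557826000641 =0.00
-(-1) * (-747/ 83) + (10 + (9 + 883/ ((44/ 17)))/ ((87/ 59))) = 912841/ 3828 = 238.46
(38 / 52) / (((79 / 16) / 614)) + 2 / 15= 1401974 / 15405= 91.01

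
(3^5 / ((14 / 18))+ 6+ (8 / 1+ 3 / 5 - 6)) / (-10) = -5618 / 175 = -32.10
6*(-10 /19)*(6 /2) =-9.47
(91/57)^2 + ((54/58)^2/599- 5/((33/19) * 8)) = 315482473685/144030743208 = 2.19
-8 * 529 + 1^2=-4231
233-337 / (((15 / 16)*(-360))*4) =314887 / 1350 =233.25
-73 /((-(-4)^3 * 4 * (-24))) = 73 /6144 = 0.01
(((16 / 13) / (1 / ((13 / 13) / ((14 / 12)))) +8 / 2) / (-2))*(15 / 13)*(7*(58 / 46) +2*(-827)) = 5675850 / 1183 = 4797.84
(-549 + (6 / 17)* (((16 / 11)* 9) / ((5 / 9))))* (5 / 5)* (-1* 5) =505539 / 187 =2703.42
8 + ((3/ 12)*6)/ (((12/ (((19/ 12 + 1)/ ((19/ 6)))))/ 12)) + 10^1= 1461/ 76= 19.22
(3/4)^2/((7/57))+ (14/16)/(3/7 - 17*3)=45229/9912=4.56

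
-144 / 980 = -36 / 245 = -0.15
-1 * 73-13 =-86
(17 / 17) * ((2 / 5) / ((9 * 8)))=1 / 180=0.01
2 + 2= 4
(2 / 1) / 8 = 1 / 4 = 0.25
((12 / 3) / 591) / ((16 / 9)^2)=27 / 12608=0.00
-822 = -822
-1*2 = -2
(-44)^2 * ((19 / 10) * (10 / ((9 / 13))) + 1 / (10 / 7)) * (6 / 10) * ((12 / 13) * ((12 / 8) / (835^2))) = 14711664 / 226598125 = 0.06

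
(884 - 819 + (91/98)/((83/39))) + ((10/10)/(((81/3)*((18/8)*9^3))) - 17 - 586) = -110654691755/205844814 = -537.56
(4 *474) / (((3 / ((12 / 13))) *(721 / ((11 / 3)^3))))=3364768 / 84357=39.89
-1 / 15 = -0.07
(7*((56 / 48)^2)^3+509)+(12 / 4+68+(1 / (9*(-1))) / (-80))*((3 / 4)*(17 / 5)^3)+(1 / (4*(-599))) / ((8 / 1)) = 11439165714209 / 4366710000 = 2619.63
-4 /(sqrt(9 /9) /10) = -40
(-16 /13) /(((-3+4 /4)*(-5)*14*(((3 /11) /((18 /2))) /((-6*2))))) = 1584 /455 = 3.48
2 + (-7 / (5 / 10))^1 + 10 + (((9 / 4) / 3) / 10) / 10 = -797 / 400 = -1.99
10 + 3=13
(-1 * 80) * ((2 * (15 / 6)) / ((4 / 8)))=-800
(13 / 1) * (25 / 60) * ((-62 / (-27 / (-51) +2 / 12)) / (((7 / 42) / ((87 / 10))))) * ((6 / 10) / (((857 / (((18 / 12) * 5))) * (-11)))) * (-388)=-3122041806 / 669317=-4664.52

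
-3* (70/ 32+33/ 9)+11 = -105/ 16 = -6.56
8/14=4/7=0.57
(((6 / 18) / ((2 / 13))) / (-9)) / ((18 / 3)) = -0.04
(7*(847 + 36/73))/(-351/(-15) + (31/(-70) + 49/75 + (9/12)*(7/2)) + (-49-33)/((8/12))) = -1818889800/29668003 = -61.31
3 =3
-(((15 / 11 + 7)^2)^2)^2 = -5132188731375616 / 214358881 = -23942039.20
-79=-79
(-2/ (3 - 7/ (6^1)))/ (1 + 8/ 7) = -28/ 55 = -0.51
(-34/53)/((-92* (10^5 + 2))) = 17/243804876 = 0.00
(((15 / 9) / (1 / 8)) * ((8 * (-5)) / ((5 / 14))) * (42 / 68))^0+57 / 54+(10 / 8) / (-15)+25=26.97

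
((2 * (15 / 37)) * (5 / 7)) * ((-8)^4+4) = 615000 / 259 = 2374.52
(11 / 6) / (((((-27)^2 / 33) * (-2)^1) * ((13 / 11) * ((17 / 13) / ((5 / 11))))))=-605 / 49572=-0.01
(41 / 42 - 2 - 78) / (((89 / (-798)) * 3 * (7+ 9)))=63061 / 4272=14.76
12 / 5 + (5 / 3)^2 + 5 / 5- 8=-82 / 45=-1.82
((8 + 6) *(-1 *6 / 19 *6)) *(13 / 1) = -6552 / 19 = -344.84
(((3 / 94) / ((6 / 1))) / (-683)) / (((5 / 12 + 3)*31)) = -3 / 40800371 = -0.00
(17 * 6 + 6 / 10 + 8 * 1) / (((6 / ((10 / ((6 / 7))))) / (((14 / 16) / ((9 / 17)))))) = 460649 / 1296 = 355.44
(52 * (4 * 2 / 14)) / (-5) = -208 / 35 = -5.94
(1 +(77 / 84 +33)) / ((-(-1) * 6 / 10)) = 2095 / 36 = 58.19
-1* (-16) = 16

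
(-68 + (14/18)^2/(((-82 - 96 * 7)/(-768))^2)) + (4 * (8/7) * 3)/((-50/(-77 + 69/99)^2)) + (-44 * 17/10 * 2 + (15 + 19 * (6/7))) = -48284460414413/27086234175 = -1782.62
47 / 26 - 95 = -2423 / 26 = -93.19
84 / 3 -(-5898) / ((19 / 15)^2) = 1337158 / 361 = 3704.04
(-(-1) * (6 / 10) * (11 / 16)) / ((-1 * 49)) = -33 / 3920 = -0.01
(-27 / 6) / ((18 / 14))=-7 / 2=-3.50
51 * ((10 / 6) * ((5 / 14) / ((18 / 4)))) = 425 / 63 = 6.75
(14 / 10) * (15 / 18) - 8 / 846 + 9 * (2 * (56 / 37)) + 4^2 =1389823 / 31302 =44.40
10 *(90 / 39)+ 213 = 3069 / 13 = 236.08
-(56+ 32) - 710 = -798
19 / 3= 6.33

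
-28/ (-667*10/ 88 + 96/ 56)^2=-2656192/ 520615489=-0.01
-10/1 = -10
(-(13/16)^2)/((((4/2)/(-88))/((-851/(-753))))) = 1582009/48192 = 32.83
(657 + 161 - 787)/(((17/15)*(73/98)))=45570/1241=36.72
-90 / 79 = -1.14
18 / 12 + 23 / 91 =319 / 182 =1.75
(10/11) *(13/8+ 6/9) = 25/12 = 2.08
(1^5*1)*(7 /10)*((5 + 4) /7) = 0.90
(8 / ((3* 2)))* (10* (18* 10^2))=24000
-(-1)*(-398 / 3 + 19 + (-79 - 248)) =-1322 / 3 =-440.67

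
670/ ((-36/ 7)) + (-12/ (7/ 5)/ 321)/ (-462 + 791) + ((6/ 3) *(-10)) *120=-11223244805/ 4435578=-2530.28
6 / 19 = 0.32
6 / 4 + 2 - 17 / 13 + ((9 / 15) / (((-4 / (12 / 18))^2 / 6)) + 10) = 799 / 65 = 12.29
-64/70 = -32/35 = -0.91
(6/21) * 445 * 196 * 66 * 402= 661177440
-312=-312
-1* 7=-7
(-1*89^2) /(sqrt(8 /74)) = -7921*sqrt(37) /2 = -24090.78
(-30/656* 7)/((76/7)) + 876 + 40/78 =852110087/972192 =876.48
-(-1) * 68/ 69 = 68/ 69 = 0.99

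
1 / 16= 0.06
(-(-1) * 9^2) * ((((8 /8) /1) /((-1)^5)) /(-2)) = 81 /2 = 40.50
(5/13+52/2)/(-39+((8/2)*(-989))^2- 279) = 343/203445034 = 0.00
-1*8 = -8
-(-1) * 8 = 8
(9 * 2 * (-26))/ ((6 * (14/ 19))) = -741/ 7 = -105.86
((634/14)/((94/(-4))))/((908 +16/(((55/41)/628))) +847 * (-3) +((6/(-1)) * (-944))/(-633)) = -7357570/22329375747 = -0.00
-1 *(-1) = 1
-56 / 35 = -8 / 5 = -1.60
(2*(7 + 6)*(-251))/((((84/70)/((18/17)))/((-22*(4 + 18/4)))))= 1076790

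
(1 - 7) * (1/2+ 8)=-51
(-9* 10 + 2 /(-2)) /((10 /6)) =-273 /5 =-54.60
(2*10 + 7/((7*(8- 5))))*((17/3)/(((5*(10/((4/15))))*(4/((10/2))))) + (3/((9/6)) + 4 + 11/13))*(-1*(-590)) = 144935329/1755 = 82584.23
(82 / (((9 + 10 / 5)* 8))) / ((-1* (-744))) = 41 / 32736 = 0.00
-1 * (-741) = 741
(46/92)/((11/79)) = 79/22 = 3.59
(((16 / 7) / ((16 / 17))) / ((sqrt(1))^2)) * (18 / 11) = 3.97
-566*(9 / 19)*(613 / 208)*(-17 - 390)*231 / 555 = 1322430417 / 9880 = 133849.23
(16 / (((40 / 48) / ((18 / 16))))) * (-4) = -432 / 5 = -86.40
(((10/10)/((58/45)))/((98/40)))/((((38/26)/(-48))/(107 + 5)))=-1164.84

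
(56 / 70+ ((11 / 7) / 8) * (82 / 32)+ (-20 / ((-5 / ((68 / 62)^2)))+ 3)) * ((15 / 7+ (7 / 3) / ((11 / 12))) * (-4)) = -14166592679 / 82876640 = -170.94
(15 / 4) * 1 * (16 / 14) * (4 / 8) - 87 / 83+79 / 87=101231 / 50547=2.00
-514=-514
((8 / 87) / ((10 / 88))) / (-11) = -32 / 435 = -0.07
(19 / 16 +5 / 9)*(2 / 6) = 251 / 432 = 0.58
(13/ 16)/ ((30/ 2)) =13/ 240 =0.05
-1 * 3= -3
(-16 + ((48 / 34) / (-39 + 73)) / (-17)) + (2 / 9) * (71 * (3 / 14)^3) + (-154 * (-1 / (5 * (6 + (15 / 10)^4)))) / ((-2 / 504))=-1426661827181 / 1988487620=-717.46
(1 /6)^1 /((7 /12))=2 /7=0.29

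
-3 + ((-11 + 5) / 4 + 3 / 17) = -147 / 34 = -4.32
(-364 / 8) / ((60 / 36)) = -273 / 10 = -27.30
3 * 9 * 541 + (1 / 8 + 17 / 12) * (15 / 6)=701321 / 48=14610.85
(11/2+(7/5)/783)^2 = 1855800241/61308900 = 30.27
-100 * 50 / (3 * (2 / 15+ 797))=-25000 / 11957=-2.09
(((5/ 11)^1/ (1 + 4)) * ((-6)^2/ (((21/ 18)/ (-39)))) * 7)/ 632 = -1053/ 869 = -1.21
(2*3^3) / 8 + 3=39 / 4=9.75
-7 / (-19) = 7 / 19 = 0.37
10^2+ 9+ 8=117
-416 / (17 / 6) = -2496 / 17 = -146.82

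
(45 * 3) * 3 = 405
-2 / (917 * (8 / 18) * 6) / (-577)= 3 / 2116436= 0.00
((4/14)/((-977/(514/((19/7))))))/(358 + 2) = -257/1670670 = -0.00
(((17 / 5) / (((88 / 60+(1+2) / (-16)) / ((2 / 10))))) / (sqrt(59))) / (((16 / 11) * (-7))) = -561 * sqrt(59) / 633955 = -0.01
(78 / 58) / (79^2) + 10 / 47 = 1811723 / 8506483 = 0.21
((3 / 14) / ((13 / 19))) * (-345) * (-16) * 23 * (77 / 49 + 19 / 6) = 120008940 / 637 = 188397.08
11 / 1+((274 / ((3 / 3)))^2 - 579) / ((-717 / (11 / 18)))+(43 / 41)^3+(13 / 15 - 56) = -473543608829 / 4447472130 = -106.47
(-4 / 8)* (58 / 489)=-0.06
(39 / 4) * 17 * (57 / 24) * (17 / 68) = 12597 / 128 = 98.41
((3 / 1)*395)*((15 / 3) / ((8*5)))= 1185 / 8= 148.12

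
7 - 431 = -424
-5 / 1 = -5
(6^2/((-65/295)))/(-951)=708/4121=0.17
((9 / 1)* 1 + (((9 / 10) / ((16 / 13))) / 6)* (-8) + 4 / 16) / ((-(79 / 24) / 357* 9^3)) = -39389 / 31995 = -1.23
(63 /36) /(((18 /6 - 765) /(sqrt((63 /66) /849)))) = -7 * sqrt(43582) /18976848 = -0.00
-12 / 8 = -3 / 2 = -1.50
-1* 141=-141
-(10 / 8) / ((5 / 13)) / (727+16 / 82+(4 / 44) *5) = -5863 / 1312680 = -0.00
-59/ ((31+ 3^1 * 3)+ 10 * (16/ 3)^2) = -531/ 2920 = -0.18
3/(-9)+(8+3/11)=7.94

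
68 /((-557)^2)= 0.00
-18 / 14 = -1.29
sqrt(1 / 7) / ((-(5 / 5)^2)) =-sqrt(7) / 7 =-0.38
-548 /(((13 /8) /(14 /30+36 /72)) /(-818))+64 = 52011104 /195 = 266723.61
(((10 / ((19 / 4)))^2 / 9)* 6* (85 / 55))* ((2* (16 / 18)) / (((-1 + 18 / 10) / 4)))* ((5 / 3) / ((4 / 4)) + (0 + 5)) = 87040000 / 321651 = 270.60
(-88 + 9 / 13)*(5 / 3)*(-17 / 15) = 19295 / 117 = 164.91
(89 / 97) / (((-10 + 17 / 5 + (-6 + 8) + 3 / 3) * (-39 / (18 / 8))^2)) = -0.00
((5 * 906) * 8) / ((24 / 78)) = 117780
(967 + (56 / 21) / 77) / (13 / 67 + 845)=14966795 / 13081068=1.14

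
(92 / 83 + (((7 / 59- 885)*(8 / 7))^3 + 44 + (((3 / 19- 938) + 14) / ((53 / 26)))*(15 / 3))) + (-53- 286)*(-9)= -6089594083817664482371 / 5887863294257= -1034262138.82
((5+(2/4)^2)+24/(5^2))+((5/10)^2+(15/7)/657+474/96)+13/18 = 22301441/1839600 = 12.12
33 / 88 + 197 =1579 / 8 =197.38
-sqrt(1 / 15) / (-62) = sqrt(15) / 930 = 0.00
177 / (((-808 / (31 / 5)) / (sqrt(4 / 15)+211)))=-1157757 / 4040-1829 * sqrt(15) / 10100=-287.27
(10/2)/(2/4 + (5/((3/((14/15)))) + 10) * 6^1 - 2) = 30/407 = 0.07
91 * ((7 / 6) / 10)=10.62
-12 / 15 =-4 / 5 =-0.80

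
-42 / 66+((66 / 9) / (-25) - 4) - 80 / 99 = -1291 / 225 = -5.74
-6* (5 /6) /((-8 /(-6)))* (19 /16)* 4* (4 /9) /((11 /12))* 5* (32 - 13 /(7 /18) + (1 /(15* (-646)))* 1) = 484535 /7854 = 61.69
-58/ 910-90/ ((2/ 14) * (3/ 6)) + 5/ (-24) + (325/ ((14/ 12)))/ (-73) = -1007680483/ 797160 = -1264.09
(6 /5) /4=0.30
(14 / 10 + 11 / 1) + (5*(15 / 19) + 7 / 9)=14642 / 855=17.13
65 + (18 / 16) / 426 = 73843 / 1136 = 65.00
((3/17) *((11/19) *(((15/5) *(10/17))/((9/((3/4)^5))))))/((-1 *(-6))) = 4455/5622784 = 0.00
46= 46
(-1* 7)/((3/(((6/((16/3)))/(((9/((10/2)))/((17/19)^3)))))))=-171955/164616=-1.04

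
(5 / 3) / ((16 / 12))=1.25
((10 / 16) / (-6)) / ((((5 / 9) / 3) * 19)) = -9 / 304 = -0.03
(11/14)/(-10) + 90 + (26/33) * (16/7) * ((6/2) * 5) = 180079/1540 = 116.93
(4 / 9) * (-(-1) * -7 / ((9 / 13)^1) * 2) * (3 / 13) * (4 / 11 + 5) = -3304 / 297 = -11.12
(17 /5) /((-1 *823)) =-17 /4115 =-0.00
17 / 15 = 1.13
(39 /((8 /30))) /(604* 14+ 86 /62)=2015 /116524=0.02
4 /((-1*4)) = -1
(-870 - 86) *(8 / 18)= -3824 / 9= -424.89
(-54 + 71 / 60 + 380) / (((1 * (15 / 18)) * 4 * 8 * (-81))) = -0.15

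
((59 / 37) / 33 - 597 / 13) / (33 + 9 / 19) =-6917615 / 5047614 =-1.37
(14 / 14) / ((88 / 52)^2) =169 / 484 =0.35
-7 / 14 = -1 / 2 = -0.50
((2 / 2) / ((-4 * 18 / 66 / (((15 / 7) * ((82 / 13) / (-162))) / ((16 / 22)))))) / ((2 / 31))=768955 / 471744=1.63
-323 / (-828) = 323 / 828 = 0.39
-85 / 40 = -17 / 8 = -2.12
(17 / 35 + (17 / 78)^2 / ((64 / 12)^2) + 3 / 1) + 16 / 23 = 582739141 / 139310080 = 4.18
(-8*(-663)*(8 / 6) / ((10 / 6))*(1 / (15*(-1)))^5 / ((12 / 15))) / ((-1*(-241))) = -1768 / 61003125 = -0.00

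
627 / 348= 209 / 116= 1.80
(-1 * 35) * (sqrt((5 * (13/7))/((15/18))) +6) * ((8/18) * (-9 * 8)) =160 * sqrt(546) +6720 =10458.66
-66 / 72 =-11 / 12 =-0.92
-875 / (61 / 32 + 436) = -28000 / 14013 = -2.00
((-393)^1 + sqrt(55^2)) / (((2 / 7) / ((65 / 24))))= -76895 / 24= -3203.96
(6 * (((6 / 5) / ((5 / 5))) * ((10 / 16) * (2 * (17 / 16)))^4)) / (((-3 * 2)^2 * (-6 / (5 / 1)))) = -52200625 / 100663296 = -0.52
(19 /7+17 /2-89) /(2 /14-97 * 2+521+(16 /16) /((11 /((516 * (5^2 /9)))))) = -35937 /211340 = -0.17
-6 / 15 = -2 / 5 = -0.40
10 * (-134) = -1340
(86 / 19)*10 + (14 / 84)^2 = 30979 / 684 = 45.29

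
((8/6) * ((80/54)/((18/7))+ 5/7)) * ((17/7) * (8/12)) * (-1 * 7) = -298520/15309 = -19.50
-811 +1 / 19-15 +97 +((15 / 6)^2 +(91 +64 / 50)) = -1197793 / 1900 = -630.42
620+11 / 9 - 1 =5582 / 9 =620.22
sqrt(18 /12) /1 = sqrt(6) /2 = 1.22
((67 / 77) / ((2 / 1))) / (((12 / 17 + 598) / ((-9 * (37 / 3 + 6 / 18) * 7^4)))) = -3181227 / 15994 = -198.90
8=8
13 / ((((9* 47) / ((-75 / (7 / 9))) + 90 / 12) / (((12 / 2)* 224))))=2620800 / 467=5611.99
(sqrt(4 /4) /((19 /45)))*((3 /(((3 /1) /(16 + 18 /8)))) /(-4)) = -3285 /304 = -10.81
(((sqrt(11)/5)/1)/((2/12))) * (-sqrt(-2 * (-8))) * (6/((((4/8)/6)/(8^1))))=-9169.80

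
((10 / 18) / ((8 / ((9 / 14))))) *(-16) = -5 / 7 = -0.71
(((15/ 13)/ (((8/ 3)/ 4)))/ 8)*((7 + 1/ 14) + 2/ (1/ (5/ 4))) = 3015/ 1456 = 2.07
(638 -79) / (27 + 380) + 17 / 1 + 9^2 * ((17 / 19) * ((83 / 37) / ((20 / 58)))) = 37879649 / 77330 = 489.84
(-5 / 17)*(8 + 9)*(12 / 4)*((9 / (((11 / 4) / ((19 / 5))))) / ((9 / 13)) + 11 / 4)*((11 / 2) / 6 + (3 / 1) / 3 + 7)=-487599 / 176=-2770.45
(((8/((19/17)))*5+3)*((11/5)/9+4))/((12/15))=140767/684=205.80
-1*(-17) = 17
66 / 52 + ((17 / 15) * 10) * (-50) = -44101 / 78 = -565.40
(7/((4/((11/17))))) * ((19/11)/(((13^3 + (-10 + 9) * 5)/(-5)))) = -665/149056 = -0.00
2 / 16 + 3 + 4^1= 57 / 8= 7.12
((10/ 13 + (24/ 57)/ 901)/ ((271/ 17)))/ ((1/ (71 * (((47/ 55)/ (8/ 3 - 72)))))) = -857412117/ 20292620920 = -0.04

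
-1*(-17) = 17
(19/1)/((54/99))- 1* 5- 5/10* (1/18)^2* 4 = 2416/81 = 29.83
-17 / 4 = -4.25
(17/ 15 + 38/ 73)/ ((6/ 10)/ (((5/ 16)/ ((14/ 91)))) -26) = -117715/ 1829526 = -0.06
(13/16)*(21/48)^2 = 637/4096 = 0.16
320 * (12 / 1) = 3840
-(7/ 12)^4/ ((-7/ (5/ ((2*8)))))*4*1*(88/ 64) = 18865/ 663552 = 0.03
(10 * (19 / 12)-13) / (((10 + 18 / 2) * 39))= 17 / 4446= 0.00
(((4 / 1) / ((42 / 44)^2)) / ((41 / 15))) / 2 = 0.80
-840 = -840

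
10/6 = 5/3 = 1.67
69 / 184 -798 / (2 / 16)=-51069 / 8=-6383.62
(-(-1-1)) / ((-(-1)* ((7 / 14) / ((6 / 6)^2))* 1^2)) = 4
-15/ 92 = -0.16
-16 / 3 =-5.33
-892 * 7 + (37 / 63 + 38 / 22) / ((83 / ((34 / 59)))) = -21189714988 / 3393621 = -6243.98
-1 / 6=-0.17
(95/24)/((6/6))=3.96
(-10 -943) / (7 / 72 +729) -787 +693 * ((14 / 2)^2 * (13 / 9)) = 2533445074 / 52495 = 48260.69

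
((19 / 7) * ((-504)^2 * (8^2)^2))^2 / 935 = 8529853116741331.92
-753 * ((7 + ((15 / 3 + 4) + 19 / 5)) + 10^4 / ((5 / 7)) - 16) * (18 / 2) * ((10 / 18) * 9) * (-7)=3321631341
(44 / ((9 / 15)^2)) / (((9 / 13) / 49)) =700700 / 81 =8650.62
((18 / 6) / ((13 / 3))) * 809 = 7281 / 13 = 560.08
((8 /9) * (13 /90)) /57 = 52 /23085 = 0.00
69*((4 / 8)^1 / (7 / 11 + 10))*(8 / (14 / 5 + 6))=115 / 39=2.95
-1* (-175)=175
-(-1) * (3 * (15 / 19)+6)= 159 / 19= 8.37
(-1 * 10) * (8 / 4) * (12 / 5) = -48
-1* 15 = -15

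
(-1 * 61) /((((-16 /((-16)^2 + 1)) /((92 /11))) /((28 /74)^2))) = 17667979 /15059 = 1173.25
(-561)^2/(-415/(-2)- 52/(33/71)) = 20771586/6311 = 3291.33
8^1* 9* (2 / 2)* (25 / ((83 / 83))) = 1800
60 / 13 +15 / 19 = 1335 / 247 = 5.40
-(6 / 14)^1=-3 / 7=-0.43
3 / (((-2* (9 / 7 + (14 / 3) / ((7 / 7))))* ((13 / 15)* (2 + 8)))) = -189 / 6500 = -0.03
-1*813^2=-660969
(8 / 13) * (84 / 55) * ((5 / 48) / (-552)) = -7 / 39468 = -0.00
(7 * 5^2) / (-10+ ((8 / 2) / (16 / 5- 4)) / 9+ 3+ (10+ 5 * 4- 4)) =9.49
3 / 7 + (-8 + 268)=1823 / 7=260.43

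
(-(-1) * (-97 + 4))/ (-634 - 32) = 31/ 222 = 0.14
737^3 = 400315553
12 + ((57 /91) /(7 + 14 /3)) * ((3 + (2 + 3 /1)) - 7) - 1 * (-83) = 302746 /3185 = 95.05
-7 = -7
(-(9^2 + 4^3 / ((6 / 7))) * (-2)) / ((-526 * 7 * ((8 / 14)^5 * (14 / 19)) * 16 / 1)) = -3043439 / 25853952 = -0.12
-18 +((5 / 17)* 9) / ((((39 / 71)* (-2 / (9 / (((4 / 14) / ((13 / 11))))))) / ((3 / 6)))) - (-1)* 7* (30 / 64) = -356457 / 5984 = -59.57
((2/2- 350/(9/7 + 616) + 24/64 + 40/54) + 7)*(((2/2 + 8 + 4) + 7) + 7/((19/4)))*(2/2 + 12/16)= 949483031/2955564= 321.25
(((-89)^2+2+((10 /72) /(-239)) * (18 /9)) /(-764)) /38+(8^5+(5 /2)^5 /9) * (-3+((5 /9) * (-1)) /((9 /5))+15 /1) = 7753909873351171 /20233097568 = 383229.01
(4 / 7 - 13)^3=-658503 / 343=-1919.83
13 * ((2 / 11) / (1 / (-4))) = -104 / 11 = -9.45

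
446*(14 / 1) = 6244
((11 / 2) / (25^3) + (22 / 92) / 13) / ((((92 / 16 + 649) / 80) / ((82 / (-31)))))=-153210112 / 25286990625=-0.01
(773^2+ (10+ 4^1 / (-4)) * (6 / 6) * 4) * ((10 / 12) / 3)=2987825 / 18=165990.28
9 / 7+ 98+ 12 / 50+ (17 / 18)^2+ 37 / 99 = 62863613 / 623700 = 100.79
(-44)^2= 1936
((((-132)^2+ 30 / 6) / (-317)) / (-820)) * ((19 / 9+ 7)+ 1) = 1586039 / 2339460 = 0.68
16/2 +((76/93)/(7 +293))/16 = 892819/111600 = 8.00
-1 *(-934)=934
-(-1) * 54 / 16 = 27 / 8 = 3.38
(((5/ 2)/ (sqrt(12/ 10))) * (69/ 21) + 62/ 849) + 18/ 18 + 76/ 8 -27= -27893/ 1698 + 115 * sqrt(30)/ 84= -8.93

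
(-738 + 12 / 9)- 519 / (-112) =-245963 / 336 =-732.03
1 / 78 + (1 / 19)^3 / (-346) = 593284 / 46277673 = 0.01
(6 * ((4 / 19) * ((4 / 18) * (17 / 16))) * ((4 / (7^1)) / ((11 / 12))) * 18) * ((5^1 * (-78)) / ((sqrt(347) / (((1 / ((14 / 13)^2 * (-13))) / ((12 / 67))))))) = 34648380 * sqrt(347) / 24875389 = 25.95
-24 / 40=-3 / 5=-0.60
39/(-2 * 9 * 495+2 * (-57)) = -13/3008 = -0.00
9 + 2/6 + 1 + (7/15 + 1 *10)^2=26974/225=119.88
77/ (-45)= -77/ 45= -1.71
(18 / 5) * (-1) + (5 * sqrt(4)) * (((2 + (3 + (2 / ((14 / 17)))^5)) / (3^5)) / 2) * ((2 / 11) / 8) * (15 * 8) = 106422334 / 74875185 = 1.42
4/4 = 1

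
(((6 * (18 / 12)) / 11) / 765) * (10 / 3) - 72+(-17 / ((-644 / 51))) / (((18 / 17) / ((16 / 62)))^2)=-56180157002 / 781186329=-71.92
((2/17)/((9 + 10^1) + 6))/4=1/850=0.00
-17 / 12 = -1.42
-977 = -977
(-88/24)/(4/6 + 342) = -11/1028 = -0.01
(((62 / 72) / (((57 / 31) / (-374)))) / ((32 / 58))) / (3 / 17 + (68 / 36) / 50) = -201353525 / 135888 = -1481.76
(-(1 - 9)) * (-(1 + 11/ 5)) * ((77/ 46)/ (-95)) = 4928/ 10925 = 0.45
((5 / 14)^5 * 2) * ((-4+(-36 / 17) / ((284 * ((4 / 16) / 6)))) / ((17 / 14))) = -3940625 / 98532238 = -0.04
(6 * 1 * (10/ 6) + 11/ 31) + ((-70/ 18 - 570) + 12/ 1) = -153878/ 279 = -551.53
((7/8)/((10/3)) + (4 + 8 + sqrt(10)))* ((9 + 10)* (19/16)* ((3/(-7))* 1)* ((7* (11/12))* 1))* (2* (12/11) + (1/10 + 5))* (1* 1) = -6969.13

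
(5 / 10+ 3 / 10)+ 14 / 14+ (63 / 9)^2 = 50.80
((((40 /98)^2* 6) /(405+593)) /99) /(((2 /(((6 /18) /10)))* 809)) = 20 /95956947009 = 0.00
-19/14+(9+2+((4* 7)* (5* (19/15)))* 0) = 9.64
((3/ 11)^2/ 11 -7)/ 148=-2327/ 49247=-0.05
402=402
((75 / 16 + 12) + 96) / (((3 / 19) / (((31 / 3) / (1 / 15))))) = 1769945 / 16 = 110621.56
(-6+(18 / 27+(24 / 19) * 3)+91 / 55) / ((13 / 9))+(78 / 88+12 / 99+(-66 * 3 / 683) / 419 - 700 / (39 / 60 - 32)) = 33097967523 / 1413714380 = 23.41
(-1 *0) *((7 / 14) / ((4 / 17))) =0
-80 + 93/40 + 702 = 24973/40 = 624.32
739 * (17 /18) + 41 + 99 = 15083 /18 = 837.94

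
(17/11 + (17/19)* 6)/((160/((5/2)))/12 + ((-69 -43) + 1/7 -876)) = -30345/4312297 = -0.01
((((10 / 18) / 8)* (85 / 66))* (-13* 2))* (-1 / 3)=5525 / 7128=0.78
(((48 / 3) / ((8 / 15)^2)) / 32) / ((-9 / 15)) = -375 / 128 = -2.93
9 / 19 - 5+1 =-67 / 19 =-3.53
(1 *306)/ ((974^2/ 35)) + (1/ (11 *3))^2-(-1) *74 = 38231308001/ 516554082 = 74.01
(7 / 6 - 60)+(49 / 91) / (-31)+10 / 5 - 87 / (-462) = -5274872 / 93093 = -56.66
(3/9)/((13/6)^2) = 12/169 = 0.07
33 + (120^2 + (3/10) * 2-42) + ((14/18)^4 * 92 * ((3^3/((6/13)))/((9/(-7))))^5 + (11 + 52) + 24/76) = -32737808714000539/4986360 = -6565472351.37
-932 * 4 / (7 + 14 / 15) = -469.92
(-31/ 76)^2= 961/ 5776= 0.17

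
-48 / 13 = -3.69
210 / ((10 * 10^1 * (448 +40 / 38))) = 133 / 28440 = 0.00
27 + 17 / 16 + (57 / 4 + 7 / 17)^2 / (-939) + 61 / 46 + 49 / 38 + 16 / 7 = 217391799539 / 6640991112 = 32.73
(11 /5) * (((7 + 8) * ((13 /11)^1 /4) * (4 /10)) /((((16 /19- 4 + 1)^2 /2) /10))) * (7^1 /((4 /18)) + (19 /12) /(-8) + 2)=15003521 /26896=557.83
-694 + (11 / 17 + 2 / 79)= -931139 / 1343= -693.33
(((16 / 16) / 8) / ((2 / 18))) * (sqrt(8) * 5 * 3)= 47.73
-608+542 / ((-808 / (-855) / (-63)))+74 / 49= -727279407 / 19796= -36738.71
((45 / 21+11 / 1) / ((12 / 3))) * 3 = 69 / 7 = 9.86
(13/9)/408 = 13/3672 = 0.00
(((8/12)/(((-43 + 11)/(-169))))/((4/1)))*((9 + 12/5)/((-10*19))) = -169/3200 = -0.05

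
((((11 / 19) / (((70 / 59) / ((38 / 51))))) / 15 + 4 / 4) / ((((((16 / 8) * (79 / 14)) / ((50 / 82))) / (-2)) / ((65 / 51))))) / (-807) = 3565120 / 20396051019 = 0.00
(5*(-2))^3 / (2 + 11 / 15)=-15000 / 41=-365.85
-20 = -20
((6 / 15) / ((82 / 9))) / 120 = 3 / 8200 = 0.00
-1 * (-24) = 24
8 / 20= 2 / 5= 0.40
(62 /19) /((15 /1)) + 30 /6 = 5.22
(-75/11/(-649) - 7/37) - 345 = -91176533/264143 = -345.18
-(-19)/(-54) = -19/54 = -0.35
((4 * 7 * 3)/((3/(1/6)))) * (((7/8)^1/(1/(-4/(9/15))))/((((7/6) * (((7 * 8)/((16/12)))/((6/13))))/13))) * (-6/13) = 20/13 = 1.54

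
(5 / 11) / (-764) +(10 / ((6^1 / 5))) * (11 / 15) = 462175 / 75636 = 6.11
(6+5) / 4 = 11 / 4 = 2.75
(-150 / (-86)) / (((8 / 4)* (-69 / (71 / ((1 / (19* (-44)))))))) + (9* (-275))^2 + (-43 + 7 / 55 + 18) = 333242826173 / 54395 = 6126350.33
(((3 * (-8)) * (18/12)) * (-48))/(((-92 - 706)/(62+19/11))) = -201888/1463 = -138.00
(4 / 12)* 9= 3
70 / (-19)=-70 / 19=-3.68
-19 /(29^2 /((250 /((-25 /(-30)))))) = -5700 /841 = -6.78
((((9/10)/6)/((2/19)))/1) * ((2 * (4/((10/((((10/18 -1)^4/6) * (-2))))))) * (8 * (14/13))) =-272384/2132325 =-0.13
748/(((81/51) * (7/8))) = 101728/189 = 538.24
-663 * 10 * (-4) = 26520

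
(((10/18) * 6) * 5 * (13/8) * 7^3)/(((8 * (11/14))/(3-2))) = 780325/528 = 1477.89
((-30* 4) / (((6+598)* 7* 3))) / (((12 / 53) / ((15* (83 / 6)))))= -109975 / 12684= -8.67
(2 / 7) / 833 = 2 / 5831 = 0.00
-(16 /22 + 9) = -107 /11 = -9.73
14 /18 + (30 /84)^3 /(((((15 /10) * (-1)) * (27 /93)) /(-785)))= 3070687 /37044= 82.89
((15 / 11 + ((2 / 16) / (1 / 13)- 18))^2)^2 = 3045168091681 / 59969536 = 50778.58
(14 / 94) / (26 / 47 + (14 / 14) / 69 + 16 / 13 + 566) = 6279 / 23937815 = 0.00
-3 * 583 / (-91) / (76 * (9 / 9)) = 1749 / 6916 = 0.25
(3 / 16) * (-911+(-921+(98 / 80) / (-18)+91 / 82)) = -54049889 / 157440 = -343.30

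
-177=-177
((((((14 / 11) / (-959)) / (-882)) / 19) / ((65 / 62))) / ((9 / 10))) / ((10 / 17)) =1054 / 7386884505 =0.00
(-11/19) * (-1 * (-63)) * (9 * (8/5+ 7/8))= -617463/760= -812.45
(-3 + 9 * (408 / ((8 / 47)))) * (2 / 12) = 3595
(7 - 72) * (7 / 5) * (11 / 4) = -1001 / 4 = -250.25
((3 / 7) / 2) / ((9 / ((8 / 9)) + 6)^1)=4 / 301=0.01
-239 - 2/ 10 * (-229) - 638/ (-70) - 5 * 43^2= -330018/ 35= -9429.09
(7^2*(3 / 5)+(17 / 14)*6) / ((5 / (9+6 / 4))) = 1926 / 25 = 77.04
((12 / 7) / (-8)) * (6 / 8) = -9 / 56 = -0.16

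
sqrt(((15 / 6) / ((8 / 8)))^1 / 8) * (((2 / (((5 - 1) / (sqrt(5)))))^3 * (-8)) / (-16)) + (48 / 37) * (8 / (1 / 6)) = 148381 / 2368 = 62.66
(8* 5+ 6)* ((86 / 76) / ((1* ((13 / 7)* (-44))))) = -6923 / 10868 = -0.64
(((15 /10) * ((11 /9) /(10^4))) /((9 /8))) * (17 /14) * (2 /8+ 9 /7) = 8041 /26460000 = 0.00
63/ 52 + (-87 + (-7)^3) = -22297/ 52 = -428.79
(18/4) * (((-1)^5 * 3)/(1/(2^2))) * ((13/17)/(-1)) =702/17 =41.29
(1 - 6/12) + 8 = 17/2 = 8.50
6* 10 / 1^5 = 60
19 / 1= 19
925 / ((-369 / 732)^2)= 55070800 / 15129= 3640.08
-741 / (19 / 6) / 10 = -117 / 5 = -23.40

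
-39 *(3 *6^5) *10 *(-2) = 18195840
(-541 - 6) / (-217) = 547 / 217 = 2.52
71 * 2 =142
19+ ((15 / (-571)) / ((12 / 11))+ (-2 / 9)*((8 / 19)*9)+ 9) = 1177499 / 43396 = 27.13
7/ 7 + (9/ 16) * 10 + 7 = 109/ 8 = 13.62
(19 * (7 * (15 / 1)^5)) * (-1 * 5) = -504984375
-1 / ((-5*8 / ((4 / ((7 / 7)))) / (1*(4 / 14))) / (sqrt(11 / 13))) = sqrt(143) / 455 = 0.03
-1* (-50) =50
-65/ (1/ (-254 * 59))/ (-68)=-487045/ 34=-14324.85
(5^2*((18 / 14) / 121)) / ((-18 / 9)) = -225 / 1694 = -0.13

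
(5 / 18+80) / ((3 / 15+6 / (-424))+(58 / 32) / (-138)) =140916400 / 303177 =464.80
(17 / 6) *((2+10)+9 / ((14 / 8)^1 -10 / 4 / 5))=272 / 5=54.40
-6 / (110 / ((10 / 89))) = -6 / 979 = -0.01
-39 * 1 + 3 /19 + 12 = -510 /19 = -26.84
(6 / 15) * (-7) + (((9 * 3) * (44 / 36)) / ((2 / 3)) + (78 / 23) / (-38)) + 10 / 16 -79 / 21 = 43.47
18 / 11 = 1.64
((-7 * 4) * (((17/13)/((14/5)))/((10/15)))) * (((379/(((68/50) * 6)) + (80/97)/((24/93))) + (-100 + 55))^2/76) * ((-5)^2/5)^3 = -5273338140625/7585611072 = -695.18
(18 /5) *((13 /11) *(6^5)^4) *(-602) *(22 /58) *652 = -335803294091883929665536 /145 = -2315884786840578825279.56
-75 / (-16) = 75 / 16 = 4.69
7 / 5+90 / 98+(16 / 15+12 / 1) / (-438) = 368374 / 160965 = 2.29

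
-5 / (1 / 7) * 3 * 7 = -735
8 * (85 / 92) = 170 / 23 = 7.39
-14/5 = -2.80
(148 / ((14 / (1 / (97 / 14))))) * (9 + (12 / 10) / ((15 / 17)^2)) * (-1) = -585044 / 36375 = -16.08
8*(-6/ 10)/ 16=-3/ 10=-0.30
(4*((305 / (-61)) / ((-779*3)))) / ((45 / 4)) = 16 / 21033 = 0.00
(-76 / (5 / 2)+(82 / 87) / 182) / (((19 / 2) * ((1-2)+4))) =-2406358 / 2256345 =-1.07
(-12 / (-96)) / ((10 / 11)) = 11 / 80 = 0.14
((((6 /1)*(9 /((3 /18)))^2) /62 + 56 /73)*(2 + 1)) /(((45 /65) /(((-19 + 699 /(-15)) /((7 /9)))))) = -1638245856 /15841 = -103418.08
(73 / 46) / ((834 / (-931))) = -67963 / 38364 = -1.77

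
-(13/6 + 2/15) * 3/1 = -69/10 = -6.90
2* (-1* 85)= -170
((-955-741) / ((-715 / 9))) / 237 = 5088 / 56485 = 0.09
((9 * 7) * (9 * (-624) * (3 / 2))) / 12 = -44226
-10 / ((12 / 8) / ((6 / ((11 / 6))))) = -240 / 11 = -21.82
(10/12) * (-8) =-20/3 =-6.67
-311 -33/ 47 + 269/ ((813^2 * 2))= -19366379057/ 62131086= -311.70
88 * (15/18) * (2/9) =440/27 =16.30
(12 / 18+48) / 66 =0.74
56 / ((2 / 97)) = 2716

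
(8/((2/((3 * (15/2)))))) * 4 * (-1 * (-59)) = 21240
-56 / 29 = -1.93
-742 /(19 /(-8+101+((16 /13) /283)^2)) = -933999229198 /257165779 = -3631.90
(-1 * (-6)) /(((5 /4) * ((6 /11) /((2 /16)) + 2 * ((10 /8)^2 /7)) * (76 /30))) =22176 /56297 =0.39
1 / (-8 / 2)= -1 / 4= -0.25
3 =3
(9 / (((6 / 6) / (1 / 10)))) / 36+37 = 1481 / 40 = 37.02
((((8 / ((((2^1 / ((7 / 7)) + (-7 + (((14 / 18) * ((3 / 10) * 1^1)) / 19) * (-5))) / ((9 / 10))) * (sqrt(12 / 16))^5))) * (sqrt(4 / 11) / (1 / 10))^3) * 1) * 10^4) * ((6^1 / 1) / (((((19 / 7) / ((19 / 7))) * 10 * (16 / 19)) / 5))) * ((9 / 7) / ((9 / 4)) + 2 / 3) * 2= -4805632000000 * sqrt(33) / 488719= -56486967.11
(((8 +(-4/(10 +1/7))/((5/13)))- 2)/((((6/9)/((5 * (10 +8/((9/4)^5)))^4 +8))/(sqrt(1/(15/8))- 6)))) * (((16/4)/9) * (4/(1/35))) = -15880861881829640187298392379136/863194247593041944871 +15880861881829640187298392379136 * sqrt(30)/38843741141686887519195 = -16158477617.79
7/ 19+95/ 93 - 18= -29350/ 1767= -16.61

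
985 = 985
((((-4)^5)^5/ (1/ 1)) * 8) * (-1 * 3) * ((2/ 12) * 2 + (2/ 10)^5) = 28174519268829822976/ 3125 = 9015846166025543.35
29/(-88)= -29/88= -0.33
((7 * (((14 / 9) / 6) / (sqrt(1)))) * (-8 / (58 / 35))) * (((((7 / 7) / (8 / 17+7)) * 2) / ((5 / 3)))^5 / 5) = -561036615552 / 2994102227509375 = -0.00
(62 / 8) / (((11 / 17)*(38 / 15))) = 7905 / 1672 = 4.73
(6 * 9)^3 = 157464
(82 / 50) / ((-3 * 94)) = -41 / 7050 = -0.01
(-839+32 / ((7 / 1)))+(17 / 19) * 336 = -70995 / 133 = -533.80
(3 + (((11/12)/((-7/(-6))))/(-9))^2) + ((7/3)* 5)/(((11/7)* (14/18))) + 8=3589307/174636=20.55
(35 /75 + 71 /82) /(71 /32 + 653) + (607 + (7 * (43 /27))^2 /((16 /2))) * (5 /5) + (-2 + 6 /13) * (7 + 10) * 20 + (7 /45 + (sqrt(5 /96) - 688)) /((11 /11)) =-63913228881427 /108624994920 + sqrt(30) /24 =-588.16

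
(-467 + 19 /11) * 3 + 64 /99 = -138122 /99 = -1395.17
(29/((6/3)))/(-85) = -29/170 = -0.17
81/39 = 27/13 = 2.08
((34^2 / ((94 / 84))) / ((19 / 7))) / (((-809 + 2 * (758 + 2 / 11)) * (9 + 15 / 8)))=9969344 / 201504557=0.05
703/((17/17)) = 703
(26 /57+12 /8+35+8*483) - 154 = 3746.96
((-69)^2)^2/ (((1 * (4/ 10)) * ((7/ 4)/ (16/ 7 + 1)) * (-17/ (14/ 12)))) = -868906305/ 119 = -7301733.66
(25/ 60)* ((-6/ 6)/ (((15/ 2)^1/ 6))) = -1/ 3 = -0.33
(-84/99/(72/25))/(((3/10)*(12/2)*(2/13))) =-11375/10692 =-1.06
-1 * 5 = -5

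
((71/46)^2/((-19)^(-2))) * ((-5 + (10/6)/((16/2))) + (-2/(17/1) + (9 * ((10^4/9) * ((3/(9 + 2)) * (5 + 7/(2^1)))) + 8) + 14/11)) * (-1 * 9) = -568103199608949/3165536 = -179465088.89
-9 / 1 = -9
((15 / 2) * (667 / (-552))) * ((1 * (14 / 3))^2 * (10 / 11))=-35525 / 198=-179.42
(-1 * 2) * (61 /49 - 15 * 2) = 2818 /49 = 57.51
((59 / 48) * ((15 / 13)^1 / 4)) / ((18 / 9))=0.18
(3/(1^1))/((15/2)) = 2/5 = 0.40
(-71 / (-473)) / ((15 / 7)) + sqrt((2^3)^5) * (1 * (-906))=497 / 7095 - 115968 * sqrt(2)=-164003.45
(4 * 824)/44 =824/11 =74.91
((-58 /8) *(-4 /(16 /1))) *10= 145 /8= 18.12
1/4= 0.25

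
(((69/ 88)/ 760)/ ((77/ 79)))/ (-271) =-5451/ 1395584960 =-0.00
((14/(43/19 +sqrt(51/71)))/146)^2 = 1918352195/692725705352-20940527* sqrt(3621)/692725705352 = 0.00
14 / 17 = 0.82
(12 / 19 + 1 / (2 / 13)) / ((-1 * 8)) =-271 / 304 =-0.89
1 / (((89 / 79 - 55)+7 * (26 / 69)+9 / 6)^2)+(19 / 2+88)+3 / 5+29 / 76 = 98.48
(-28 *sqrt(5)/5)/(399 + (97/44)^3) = -2385152 *sqrt(5)/174505445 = -0.03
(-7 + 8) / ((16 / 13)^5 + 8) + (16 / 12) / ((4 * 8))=134687 / 1004730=0.13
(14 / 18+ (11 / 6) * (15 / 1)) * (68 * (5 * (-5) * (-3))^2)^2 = 4137215625000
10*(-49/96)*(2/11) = -245/264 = -0.93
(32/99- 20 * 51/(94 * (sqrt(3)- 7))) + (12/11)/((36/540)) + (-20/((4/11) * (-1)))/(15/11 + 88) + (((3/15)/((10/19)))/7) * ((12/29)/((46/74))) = 255 * sqrt(3)/1081 + 10138388676182/533888360775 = 19.40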